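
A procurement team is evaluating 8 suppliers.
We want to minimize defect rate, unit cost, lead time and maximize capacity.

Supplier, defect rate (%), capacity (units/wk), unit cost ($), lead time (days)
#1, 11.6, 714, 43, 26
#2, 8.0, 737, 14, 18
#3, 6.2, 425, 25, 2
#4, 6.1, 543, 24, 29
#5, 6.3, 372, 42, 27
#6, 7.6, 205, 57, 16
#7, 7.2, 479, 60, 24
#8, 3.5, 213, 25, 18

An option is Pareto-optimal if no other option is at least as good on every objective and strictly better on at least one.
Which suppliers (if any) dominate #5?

#3

#3: defect rate 6.2≤6.3, capacity 425≥372, unit cost 25≤42, lead time 2≤27 — dominates #5.
Others (#1, #2, #4, #6, #7, #8) are each worse than #5 on at least one objective.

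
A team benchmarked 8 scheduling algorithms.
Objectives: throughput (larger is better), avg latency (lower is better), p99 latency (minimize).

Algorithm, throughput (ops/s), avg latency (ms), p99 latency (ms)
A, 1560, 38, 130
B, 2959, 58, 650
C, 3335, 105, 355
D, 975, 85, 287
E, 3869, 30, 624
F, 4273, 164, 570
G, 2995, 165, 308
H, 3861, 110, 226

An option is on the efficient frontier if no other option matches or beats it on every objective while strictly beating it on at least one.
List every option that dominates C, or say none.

A: worse on throughput (1560 vs 3335).
B: worse on throughput (2959 vs 3335).
D: worse on throughput (975 vs 3335).
E: worse on p99 latency (624 vs 355).
F: worse on avg latency (164 vs 105).
G: worse on throughput (2995 vs 3335).
H: worse on avg latency (110 vs 105).
No option dominates C.

none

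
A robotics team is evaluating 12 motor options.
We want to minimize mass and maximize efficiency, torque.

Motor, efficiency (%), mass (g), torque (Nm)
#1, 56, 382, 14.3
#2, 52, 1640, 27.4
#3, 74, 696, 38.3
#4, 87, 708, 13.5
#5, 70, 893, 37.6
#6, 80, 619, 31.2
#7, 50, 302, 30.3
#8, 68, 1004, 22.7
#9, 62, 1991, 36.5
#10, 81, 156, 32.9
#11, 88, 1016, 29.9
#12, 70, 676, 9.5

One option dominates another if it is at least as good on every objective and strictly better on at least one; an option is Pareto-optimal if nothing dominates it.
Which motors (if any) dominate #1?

#10

#10: efficiency 81≥56, mass 156≤382, torque 32.9≥14.3 — dominates #1.
Others (#2, #3, #4, #5, #6, #7, #8, #9, #11, #12) are each worse than #1 on at least one objective.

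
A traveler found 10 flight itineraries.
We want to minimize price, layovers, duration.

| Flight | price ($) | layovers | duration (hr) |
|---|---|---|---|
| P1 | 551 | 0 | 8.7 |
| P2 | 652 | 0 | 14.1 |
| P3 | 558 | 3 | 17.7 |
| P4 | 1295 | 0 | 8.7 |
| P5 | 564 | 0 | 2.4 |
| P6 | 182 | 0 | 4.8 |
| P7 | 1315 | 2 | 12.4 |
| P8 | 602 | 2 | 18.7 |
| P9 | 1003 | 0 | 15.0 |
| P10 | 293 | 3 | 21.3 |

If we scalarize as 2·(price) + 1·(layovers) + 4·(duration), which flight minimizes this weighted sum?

P1: 2·551 + 1·0 + 4·8.7 = 1136.8
P2: 2·652 + 1·0 + 4·14.1 = 1360.4
P3: 2·558 + 1·3 + 4·17.7 = 1189.8
P4: 2·1295 + 1·0 + 4·8.7 = 2624.8
P5: 2·564 + 1·0 + 4·2.4 = 1137.6
P6: 2·182 + 1·0 + 4·4.8 = 383.2
P7: 2·1315 + 1·2 + 4·12.4 = 2681.6
P8: 2·602 + 1·2 + 4·18.7 = 1280.8
P9: 2·1003 + 1·0 + 4·15.0 = 2066.0
P10: 2·293 + 1·3 + 4·21.3 = 674.2
Lowest: P6 at 383.2.

P6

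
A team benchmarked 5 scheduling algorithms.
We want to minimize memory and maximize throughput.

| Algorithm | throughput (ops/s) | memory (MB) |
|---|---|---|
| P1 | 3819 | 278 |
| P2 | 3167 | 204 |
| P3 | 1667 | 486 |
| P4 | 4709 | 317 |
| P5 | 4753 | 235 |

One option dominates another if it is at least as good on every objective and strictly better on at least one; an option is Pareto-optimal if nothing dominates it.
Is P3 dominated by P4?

Yes

P4 vs P3: throughput 4709≥1667, memory 317≤486 — P4 is at least as good on every objective with at least one strict improvement.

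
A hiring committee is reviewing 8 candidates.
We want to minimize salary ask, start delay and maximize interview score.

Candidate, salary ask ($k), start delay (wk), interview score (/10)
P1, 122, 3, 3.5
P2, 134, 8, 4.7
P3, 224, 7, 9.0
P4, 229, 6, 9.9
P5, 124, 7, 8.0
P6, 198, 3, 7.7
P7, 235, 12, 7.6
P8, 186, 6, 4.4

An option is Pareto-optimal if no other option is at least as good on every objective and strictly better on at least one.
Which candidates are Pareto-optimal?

P1, P3, P4, P5, P6, P8

P1: not dominated (best salary ask).
P2: dominated by P5 (salary ask 124≤134, start delay 7≤8, interview score 8.0≥4.7).
P3: not dominated.
P4: not dominated (best interview score).
P5: not dominated.
P6: not dominated.
P7: dominated by P3 (salary ask 224≤235, start delay 7≤12, interview score 9.0≥7.6).
P8: not dominated.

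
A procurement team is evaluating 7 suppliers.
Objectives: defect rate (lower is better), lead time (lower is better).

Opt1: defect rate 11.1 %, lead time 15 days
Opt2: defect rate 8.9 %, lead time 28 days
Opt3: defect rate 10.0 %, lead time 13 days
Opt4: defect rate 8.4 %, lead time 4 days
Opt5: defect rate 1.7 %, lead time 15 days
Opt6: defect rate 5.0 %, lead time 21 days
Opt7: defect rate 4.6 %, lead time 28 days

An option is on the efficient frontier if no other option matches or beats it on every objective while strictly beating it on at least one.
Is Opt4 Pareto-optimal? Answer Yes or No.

Yes

Opt1: worse on defect rate (11.1 vs 8.4).
Opt2: worse on defect rate (8.9 vs 8.4).
Opt3: worse on defect rate (10.0 vs 8.4).
Opt5: worse on lead time (15 vs 4).
Opt6: worse on lead time (21 vs 4).
Opt7: worse on lead time (28 vs 4).
No option is at least as good as Opt4 on every objective and strictly better on one.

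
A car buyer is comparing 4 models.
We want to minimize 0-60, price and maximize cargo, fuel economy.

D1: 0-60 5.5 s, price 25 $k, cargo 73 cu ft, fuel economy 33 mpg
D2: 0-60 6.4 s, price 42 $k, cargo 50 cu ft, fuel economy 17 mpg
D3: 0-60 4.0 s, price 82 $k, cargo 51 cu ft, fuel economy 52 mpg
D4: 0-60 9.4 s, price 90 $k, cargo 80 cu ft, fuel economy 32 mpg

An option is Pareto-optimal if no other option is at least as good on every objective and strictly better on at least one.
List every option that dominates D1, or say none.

none

D2: worse on 0-60 (6.4 vs 5.5).
D3: worse on price (82 vs 25).
D4: worse on 0-60 (9.4 vs 5.5).
No option dominates D1.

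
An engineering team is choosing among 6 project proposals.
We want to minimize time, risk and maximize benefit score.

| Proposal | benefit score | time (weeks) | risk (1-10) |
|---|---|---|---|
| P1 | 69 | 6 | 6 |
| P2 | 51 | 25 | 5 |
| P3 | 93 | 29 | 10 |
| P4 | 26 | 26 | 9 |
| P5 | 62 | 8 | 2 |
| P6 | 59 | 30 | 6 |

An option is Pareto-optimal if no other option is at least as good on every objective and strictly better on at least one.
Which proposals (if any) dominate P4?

P1, P2, P5

P1: benefit score 69≥26, time 6≤26, risk 6≤9 — dominates P4.
P2: benefit score 51≥26, time 25≤26, risk 5≤9 — dominates P4.
P5: benefit score 62≥26, time 8≤26, risk 2≤9 — dominates P4.
Others (P3, P6) are each worse than P4 on at least one objective.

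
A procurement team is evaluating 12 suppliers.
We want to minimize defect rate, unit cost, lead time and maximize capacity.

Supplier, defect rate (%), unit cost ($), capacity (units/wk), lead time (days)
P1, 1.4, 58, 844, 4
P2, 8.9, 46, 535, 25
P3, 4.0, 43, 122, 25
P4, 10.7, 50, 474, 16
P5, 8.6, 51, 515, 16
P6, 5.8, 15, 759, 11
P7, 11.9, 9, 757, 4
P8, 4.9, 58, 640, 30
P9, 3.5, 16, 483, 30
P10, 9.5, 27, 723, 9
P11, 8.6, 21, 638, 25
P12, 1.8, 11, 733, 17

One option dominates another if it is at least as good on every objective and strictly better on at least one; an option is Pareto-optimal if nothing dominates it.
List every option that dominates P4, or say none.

P6: defect rate 5.8≤10.7, unit cost 15≤50, capacity 759≥474, lead time 11≤16 — dominates P4.
P10: defect rate 9.5≤10.7, unit cost 27≤50, capacity 723≥474, lead time 9≤16 — dominates P4.
Others (P1, P2, P3, P5, P7, P8, P9, P11, P12) are each worse than P4 on at least one objective.

P6, P10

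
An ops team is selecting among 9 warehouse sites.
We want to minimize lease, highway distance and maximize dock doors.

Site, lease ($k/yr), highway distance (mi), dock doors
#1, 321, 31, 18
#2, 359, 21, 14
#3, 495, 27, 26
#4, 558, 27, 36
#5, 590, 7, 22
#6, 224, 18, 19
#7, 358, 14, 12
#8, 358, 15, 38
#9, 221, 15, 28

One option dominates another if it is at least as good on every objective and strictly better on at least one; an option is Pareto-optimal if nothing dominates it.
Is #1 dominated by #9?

Yes

#9 vs #1: lease 221≤321, highway distance 15≤31, dock doors 28≥18 — #9 is at least as good on every objective with at least one strict improvement.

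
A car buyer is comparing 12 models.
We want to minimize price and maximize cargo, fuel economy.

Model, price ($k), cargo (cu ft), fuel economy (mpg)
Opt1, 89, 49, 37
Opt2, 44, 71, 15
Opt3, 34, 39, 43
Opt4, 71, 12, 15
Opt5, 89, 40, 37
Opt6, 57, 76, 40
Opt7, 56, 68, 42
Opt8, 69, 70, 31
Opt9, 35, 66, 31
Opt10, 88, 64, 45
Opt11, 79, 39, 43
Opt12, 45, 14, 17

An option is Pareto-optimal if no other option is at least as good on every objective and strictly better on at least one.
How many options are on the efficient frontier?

6

Opt1: dominated by Opt6 (price 57≤89, cargo 76≥49, fuel economy 40≥37).
Opt2: not dominated.
Opt3: not dominated (best price).
Opt4: dominated by Opt2 (price 44≤71, cargo 71≥12, fuel economy 15≥15).
Opt5: dominated by Opt1 (price 89≤89, cargo 49≥40, fuel economy 37≥37).
Opt6: not dominated (best cargo).
Opt7: not dominated.
Opt8: dominated by Opt6 (price 57≤69, cargo 76≥70, fuel economy 40≥31).
Opt9: not dominated.
Opt10: not dominated (best fuel economy).
Opt11: dominated by Opt3 (price 34≤79, cargo 39≥39, fuel economy 43≥43).
Opt12: dominated by Opt3 (price 34≤45, cargo 39≥14, fuel economy 43≥17).
Pareto-optimal: Opt2, Opt3, Opt6, Opt7, Opt9, Opt10 → 6.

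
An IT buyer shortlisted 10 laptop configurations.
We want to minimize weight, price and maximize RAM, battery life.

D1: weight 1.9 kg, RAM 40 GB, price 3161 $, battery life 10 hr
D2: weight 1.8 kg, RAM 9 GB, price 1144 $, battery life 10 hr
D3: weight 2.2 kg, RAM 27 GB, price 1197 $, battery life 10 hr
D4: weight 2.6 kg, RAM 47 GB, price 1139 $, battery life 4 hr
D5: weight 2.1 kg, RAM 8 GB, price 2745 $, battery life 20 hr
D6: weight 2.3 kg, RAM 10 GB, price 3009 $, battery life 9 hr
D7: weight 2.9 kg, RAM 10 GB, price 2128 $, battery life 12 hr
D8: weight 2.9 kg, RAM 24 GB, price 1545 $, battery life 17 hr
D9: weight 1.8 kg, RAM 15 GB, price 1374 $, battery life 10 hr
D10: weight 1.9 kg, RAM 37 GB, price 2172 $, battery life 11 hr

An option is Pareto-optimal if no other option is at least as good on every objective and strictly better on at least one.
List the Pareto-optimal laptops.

D1, D2, D3, D4, D5, D8, D9, D10

D1: not dominated.
D2: not dominated.
D3: not dominated.
D4: not dominated (best RAM).
D5: not dominated (best battery life).
D6: dominated by D3 (weight 2.2≤2.3, RAM 27≥10, price 1197≤3009, battery life 10≥9).
D7: dominated by D8 (weight 2.9≤2.9, RAM 24≥10, price 1545≤2128, battery life 17≥12).
D8: not dominated.
D9: not dominated.
D10: not dominated.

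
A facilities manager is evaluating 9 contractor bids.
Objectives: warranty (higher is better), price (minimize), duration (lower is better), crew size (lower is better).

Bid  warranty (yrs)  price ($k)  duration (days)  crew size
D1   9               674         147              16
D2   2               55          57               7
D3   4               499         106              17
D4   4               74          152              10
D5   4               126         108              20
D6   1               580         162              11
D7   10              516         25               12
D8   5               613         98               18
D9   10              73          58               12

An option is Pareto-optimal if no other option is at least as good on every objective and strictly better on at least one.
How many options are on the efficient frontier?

D1: dominated by D7 (warranty 10≥9, price 516≤674, duration 25≤147, crew size 12≤16).
D2: not dominated (best price).
D3: dominated by D9 (warranty 10≥4, price 73≤499, duration 58≤106, crew size 12≤17).
D4: not dominated.
D5: dominated by D9 (warranty 10≥4, price 73≤126, duration 58≤108, crew size 12≤20).
D6: dominated by D2 (warranty 2≥1, price 55≤580, duration 57≤162, crew size 7≤11).
D7: not dominated (best duration).
D8: dominated by D7 (warranty 10≥5, price 516≤613, duration 25≤98, crew size 12≤18).
D9: not dominated.
Pareto-optimal: D2, D4, D7, D9 → 4.

4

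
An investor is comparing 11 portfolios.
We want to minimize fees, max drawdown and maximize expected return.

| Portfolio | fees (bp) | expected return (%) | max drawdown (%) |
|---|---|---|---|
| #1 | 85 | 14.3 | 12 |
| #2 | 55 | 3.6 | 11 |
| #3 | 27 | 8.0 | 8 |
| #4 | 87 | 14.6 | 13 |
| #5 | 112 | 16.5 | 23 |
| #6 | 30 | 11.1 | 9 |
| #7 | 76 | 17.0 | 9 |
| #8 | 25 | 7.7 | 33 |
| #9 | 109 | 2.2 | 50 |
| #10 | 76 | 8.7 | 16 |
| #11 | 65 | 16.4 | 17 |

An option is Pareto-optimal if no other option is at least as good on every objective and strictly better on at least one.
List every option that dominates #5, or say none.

#7: fees 76≤112, expected return 17.0≥16.5, max drawdown 9≤23 — dominates #5.
Others (#1, #2, #3, #4, #6, #8, #9, #10, #11) are each worse than #5 on at least one objective.

#7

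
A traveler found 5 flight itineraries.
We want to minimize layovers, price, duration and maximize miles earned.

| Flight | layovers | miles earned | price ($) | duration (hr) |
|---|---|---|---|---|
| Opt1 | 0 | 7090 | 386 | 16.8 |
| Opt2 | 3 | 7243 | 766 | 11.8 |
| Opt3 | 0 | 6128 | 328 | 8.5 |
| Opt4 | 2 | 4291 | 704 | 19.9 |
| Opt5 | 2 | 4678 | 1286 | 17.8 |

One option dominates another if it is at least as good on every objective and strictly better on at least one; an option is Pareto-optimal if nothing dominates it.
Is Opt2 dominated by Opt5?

Opt5 vs Opt2: Opt5 is worse on miles earned (4678 vs 7243), so it does not dominate Opt2.

No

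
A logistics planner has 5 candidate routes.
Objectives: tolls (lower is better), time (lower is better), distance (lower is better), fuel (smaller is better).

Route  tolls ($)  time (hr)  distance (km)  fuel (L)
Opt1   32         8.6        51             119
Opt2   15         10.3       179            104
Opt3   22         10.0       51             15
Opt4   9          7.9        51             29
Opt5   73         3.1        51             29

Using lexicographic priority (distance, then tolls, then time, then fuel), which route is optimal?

First minimize distance: best is 51, kept {Opt1, Opt3, Opt4, Opt5}.
Then minimize tolls: best is 9, kept {Opt4}.

Opt4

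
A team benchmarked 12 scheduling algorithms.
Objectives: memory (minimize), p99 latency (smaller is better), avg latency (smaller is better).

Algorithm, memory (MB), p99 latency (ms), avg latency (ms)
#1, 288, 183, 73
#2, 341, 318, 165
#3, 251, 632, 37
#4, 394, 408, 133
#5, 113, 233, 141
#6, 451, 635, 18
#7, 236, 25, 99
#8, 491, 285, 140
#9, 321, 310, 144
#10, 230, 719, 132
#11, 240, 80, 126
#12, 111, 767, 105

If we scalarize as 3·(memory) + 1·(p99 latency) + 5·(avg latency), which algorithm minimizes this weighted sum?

#7

#1: 3·288 + 1·183 + 5·73 = 1412
#2: 3·341 + 1·318 + 5·165 = 2166
#3: 3·251 + 1·632 + 5·37 = 1570
#4: 3·394 + 1·408 + 5·133 = 2255
#5: 3·113 + 1·233 + 5·141 = 1277
#6: 3·451 + 1·635 + 5·18 = 2078
#7: 3·236 + 1·25 + 5·99 = 1228
#8: 3·491 + 1·285 + 5·140 = 2458
#9: 3·321 + 1·310 + 5·144 = 1993
#10: 3·230 + 1·719 + 5·132 = 2069
#11: 3·240 + 1·80 + 5·126 = 1430
#12: 3·111 + 1·767 + 5·105 = 1625
Lowest: #7 at 1228.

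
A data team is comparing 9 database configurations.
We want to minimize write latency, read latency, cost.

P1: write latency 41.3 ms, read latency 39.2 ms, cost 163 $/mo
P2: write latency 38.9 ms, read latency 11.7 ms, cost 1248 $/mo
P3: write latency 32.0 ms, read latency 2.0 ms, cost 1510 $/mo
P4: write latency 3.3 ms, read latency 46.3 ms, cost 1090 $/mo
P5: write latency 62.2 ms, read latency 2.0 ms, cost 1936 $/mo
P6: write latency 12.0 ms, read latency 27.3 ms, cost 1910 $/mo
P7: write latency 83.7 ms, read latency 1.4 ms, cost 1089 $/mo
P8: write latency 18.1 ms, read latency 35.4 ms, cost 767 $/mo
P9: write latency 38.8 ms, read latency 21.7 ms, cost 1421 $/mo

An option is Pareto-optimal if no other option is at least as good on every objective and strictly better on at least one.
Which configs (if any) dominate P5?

P3

P3: write latency 32.0≤62.2, read latency 2.0≤2.0, cost 1510≤1936 — dominates P5.
Others (P1, P2, P4, P6, P7, P8, P9) are each worse than P5 on at least one objective.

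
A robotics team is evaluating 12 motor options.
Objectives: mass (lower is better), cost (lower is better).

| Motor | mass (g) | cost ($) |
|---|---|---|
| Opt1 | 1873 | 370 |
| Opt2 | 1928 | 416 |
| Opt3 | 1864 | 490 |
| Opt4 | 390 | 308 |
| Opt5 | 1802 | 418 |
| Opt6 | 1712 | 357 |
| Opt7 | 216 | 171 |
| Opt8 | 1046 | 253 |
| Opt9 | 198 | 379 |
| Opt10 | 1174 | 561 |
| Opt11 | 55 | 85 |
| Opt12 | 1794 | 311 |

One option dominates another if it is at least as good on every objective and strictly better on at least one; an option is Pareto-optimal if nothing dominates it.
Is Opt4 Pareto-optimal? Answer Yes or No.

No

Opt7 vs Opt4: mass 216≤390, cost 171≤308 — Opt7 is at least as good on every objective and strictly better on at least one, so Opt7 dominates Opt4.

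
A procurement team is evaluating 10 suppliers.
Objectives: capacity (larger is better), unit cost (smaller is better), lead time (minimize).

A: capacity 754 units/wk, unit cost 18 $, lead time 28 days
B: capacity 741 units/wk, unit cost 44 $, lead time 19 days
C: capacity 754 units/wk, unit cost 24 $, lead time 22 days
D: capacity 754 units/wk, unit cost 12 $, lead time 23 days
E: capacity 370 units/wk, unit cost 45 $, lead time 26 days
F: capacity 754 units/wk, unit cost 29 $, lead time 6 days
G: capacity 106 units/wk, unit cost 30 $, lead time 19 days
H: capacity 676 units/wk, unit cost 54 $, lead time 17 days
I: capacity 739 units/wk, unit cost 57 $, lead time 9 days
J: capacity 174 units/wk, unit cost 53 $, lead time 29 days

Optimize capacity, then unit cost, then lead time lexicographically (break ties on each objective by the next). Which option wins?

First maximize capacity: best is 754, kept {A, C, D, F}.
Then minimize unit cost: best is 12, kept {D}.

D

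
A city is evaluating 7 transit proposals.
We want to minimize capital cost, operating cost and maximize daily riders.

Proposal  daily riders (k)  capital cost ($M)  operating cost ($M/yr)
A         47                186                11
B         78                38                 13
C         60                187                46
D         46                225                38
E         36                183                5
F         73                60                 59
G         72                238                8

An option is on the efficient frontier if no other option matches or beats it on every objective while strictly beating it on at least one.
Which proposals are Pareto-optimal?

A, B, E, G

A: not dominated.
B: not dominated (best daily riders).
C: dominated by B (daily riders 78≥60, capital cost 38≤187, operating cost 13≤46).
D: dominated by A (daily riders 47≥46, capital cost 186≤225, operating cost 11≤38).
E: not dominated (best operating cost).
F: dominated by B (daily riders 78≥73, capital cost 38≤60, operating cost 13≤59).
G: not dominated.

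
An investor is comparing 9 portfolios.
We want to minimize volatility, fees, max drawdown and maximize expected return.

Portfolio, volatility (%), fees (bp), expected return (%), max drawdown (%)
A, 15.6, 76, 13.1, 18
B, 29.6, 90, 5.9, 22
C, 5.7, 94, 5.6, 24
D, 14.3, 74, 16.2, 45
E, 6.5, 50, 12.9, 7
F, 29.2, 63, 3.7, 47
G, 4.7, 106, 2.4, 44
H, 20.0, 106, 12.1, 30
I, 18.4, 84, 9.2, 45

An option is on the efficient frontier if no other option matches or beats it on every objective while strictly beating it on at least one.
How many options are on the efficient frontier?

A: not dominated.
B: dominated by A (volatility 15.6≤29.6, fees 76≤90, expected return 13.1≥5.9, max drawdown 18≤22).
C: not dominated.
D: not dominated (best expected return).
E: not dominated (best fees).
F: dominated by E (volatility 6.5≤29.2, fees 50≤63, expected return 12.9≥3.7, max drawdown 7≤47).
G: not dominated (best volatility).
H: dominated by A (volatility 15.6≤20.0, fees 76≤106, expected return 13.1≥12.1, max drawdown 18≤30).
I: dominated by A (volatility 15.6≤18.4, fees 76≤84, expected return 13.1≥9.2, max drawdown 18≤45).
Pareto-optimal: A, C, D, E, G → 5.

5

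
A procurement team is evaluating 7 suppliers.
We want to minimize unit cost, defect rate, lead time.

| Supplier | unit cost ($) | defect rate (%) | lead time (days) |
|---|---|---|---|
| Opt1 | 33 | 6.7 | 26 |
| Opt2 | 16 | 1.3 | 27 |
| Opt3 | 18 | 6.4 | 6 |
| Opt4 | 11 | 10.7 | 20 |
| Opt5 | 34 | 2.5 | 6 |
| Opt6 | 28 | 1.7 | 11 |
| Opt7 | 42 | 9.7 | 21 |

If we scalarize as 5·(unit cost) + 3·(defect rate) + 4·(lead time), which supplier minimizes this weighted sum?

Opt1: 5·33 + 3·6.7 + 4·26 = 289.1
Opt2: 5·16 + 3·1.3 + 4·27 = 191.9
Opt3: 5·18 + 3·6.4 + 4·6 = 133.2
Opt4: 5·11 + 3·10.7 + 4·20 = 167.1
Opt5: 5·34 + 3·2.5 + 4·6 = 201.5
Opt6: 5·28 + 3·1.7 + 4·11 = 189.1
Opt7: 5·42 + 3·9.7 + 4·21 = 323.1
Lowest: Opt3 at 133.2.

Opt3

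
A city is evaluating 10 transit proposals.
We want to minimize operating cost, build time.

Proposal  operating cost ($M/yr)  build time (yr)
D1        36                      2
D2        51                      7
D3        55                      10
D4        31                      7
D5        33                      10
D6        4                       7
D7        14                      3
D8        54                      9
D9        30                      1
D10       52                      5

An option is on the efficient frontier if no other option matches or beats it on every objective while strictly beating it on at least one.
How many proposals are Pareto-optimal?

3

D1: dominated by D9 (operating cost 30≤36, build time 1≤2).
D2: dominated by D1 (operating cost 36≤51, build time 2≤7).
D3: dominated by D1 (operating cost 36≤55, build time 2≤10).
D4: dominated by D6 (operating cost 4≤31, build time 7≤7).
D5: dominated by D4 (operating cost 31≤33, build time 7≤10).
D6: not dominated (best operating cost).
D7: not dominated.
D8: dominated by D1 (operating cost 36≤54, build time 2≤9).
D9: not dominated (best build time).
D10: dominated by D1 (operating cost 36≤52, build time 2≤5).
Pareto-optimal: D6, D7, D9 → 3.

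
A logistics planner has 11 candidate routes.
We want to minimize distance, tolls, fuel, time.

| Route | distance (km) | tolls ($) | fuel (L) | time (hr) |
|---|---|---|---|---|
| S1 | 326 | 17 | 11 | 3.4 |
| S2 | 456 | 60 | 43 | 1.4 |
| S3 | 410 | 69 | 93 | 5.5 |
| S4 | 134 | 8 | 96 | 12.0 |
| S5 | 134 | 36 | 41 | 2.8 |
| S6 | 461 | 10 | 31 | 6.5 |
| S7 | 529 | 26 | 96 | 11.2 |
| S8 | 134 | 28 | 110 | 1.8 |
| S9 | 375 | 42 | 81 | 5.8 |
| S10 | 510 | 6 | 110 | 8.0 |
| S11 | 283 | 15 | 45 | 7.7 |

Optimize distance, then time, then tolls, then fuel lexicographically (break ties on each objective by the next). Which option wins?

First minimize distance: best is 134, kept {S4, S5, S8}.
Then minimize time: best is 1.8, kept {S8}.

S8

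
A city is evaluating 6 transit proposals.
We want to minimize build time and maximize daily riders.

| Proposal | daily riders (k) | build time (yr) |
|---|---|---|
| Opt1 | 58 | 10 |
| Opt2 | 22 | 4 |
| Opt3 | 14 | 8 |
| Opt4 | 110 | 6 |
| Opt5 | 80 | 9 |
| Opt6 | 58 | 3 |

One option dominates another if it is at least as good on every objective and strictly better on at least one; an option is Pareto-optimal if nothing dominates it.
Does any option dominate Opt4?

Opt1: worse on daily riders (58 vs 110).
Opt2: worse on daily riders (22 vs 110).
Opt3: worse on daily riders (14 vs 110).
Opt5: worse on daily riders (80 vs 110).
Opt6: worse on daily riders (58 vs 110).
No option is at least as good as Opt4 on every objective and strictly better on one.

No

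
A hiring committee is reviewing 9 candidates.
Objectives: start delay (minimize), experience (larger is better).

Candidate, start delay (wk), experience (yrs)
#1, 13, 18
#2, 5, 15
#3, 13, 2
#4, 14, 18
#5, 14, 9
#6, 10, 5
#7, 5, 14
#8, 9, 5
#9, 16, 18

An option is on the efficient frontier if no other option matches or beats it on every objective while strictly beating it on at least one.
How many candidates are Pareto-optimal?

#1: not dominated.
#2: not dominated.
#3: dominated by #1 (start delay 13≤13, experience 18≥2).
#4: dominated by #1 (start delay 13≤14, experience 18≥18).
#5: dominated by #1 (start delay 13≤14, experience 18≥9).
#6: dominated by #2 (start delay 5≤10, experience 15≥5).
#7: dominated by #2 (start delay 5≤5, experience 15≥14).
#8: dominated by #2 (start delay 5≤9, experience 15≥5).
#9: dominated by #1 (start delay 13≤16, experience 18≥18).
Pareto-optimal: #1, #2 → 2.

2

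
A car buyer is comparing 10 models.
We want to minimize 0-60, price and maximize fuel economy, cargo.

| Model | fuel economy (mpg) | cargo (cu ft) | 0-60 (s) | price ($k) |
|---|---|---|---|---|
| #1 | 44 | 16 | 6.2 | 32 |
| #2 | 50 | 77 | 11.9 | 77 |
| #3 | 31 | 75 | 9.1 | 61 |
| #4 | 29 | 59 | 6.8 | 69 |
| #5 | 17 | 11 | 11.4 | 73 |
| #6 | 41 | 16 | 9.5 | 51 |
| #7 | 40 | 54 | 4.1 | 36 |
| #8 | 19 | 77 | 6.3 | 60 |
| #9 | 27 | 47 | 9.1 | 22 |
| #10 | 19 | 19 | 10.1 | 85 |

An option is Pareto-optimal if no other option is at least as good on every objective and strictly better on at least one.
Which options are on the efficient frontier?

#1, #2, #3, #4, #7, #8, #9

#1: not dominated.
#2: not dominated (best fuel economy).
#3: not dominated.
#4: not dominated.
#5: dominated by #1 (fuel economy 44≥17, cargo 16≥11, 0-60 6.2≤11.4, price 32≤73).
#6: dominated by #1 (fuel economy 44≥41, cargo 16≥16, 0-60 6.2≤9.5, price 32≤51).
#7: not dominated (best 0-60).
#8: not dominated.
#9: not dominated (best price).
#10: dominated by #3 (fuel economy 31≥19, cargo 75≥19, 0-60 9.1≤10.1, price 61≤85).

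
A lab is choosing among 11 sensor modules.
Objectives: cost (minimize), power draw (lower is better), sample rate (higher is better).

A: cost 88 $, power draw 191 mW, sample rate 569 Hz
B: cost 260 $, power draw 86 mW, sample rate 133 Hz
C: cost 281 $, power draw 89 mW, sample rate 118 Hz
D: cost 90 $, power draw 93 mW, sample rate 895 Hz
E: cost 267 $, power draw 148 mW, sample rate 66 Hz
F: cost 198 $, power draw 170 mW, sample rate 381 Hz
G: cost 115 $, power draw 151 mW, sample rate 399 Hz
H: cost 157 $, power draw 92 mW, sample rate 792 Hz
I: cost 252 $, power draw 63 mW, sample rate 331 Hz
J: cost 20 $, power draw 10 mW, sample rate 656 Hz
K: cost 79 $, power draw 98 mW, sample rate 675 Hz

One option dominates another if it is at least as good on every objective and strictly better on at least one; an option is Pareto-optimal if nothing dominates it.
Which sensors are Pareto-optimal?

A: dominated by J (cost 20≤88, power draw 10≤191, sample rate 656≥569).
B: dominated by I (cost 252≤260, power draw 63≤86, sample rate 331≥133).
C: dominated by B (cost 260≤281, power draw 86≤89, sample rate 133≥118).
D: not dominated (best sample rate).
E: dominated by B (cost 260≤267, power draw 86≤148, sample rate 133≥66).
F: dominated by D (cost 90≤198, power draw 93≤170, sample rate 895≥381).
G: dominated by D (cost 90≤115, power draw 93≤151, sample rate 895≥399).
H: not dominated.
I: dominated by J (cost 20≤252, power draw 10≤63, sample rate 656≥331).
J: not dominated (best cost).
K: not dominated.

D, H, J, K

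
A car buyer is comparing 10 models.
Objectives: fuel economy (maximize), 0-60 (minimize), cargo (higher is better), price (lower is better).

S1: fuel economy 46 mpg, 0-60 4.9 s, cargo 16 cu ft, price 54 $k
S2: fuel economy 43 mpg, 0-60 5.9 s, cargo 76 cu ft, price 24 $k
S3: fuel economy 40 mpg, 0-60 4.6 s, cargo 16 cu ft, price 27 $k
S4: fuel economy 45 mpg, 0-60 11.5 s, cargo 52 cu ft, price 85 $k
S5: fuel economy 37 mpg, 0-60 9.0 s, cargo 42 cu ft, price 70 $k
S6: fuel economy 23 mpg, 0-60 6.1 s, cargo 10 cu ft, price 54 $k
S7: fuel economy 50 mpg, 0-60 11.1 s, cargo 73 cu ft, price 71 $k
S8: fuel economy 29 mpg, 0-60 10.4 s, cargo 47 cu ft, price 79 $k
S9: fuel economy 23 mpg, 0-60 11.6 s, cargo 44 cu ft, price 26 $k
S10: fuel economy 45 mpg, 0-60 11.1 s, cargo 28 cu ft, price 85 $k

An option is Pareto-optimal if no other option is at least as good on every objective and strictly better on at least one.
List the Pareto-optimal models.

S1, S2, S3, S7

S1: not dominated.
S2: not dominated (best cargo).
S3: not dominated (best 0-60).
S4: dominated by S7 (fuel economy 50≥45, 0-60 11.1≤11.5, cargo 73≥52, price 71≤85).
S5: dominated by S2 (fuel economy 43≥37, 0-60 5.9≤9.0, cargo 76≥42, price 24≤70).
S6: dominated by S1 (fuel economy 46≥23, 0-60 4.9≤6.1, cargo 16≥10, price 54≤54).
S7: not dominated (best fuel economy).
S8: dominated by S2 (fuel economy 43≥29, 0-60 5.9≤10.4, cargo 76≥47, price 24≤79).
S9: dominated by S2 (fuel economy 43≥23, 0-60 5.9≤11.6, cargo 76≥44, price 24≤26).
S10: dominated by S7 (fuel economy 50≥45, 0-60 11.1≤11.1, cargo 73≥28, price 71≤85).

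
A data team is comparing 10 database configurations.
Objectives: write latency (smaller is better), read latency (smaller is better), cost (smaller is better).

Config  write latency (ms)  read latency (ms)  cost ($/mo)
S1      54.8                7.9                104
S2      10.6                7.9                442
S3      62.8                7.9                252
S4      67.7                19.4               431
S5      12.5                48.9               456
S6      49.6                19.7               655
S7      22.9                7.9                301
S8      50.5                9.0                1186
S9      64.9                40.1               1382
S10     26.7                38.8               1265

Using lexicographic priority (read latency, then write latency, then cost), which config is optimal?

S2

First minimize read latency: best is 7.9, kept {S1, S2, S3, S7}.
Then minimize write latency: best is 10.6, kept {S2}.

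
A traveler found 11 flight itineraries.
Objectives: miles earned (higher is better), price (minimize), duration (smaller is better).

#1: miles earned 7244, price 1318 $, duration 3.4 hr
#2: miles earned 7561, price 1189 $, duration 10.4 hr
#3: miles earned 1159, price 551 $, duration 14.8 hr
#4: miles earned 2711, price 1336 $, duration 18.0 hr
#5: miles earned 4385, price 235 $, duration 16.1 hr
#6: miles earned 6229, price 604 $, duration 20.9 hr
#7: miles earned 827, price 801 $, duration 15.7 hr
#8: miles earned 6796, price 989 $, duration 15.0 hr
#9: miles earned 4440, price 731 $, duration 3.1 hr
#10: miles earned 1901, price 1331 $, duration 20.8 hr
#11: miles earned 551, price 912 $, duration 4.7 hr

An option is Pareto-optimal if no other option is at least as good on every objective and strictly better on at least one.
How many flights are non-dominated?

#1: not dominated.
#2: not dominated (best miles earned).
#3: not dominated.
#4: dominated by #1 (miles earned 7244≥2711, price 1318≤1336, duration 3.4≤18.0).
#5: not dominated (best price).
#6: not dominated.
#7: dominated by #3 (miles earned 1159≥827, price 551≤801, duration 14.8≤15.7).
#8: not dominated.
#9: not dominated (best duration).
#10: dominated by #1 (miles earned 7244≥1901, price 1318≤1331, duration 3.4≤20.8).
#11: dominated by #9 (miles earned 4440≥551, price 731≤912, duration 3.1≤4.7).
Pareto-optimal: #1, #2, #3, #5, #6, #8, #9 → 7.

7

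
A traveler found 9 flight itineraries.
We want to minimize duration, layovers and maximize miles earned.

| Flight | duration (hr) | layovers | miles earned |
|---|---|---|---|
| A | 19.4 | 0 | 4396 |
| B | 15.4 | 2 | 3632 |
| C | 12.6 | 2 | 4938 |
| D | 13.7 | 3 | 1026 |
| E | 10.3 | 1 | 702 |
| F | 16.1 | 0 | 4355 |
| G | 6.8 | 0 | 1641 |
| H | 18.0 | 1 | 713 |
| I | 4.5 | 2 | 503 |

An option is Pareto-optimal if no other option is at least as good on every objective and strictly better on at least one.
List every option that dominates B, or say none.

C

C: duration 12.6≤15.4, layovers 2≤2, miles earned 4938≥3632 — dominates B.
Others (A, D, E, F, G, H, I) are each worse than B on at least one objective.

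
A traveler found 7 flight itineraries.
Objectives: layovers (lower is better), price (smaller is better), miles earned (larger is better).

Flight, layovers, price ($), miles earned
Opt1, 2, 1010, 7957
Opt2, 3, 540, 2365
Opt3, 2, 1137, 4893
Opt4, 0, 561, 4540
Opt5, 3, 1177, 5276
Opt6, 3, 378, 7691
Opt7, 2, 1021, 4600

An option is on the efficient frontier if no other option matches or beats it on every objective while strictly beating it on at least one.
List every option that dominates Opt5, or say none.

Opt1: layovers 2≤3, price 1010≤1177, miles earned 7957≥5276 — dominates Opt5.
Opt6: layovers 3≤3, price 378≤1177, miles earned 7691≥5276 — dominates Opt5.
Others (Opt2, Opt3, Opt4, Opt7) are each worse than Opt5 on at least one objective.

Opt1, Opt6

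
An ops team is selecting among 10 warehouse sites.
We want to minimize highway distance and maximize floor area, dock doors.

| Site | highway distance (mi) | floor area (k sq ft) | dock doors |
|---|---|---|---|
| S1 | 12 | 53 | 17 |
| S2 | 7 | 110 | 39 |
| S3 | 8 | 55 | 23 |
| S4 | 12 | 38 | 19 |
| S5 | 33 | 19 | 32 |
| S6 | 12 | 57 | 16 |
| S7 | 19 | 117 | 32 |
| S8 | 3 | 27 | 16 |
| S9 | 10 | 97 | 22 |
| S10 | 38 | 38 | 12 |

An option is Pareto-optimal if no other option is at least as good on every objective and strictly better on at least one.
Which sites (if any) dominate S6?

S2, S9

S2: highway distance 7≤12, floor area 110≥57, dock doors 39≥16 — dominates S6.
S9: highway distance 10≤12, floor area 97≥57, dock doors 22≥16 — dominates S6.
Others (S1, S3, S4, S5, S7, S8, S10) are each worse than S6 on at least one objective.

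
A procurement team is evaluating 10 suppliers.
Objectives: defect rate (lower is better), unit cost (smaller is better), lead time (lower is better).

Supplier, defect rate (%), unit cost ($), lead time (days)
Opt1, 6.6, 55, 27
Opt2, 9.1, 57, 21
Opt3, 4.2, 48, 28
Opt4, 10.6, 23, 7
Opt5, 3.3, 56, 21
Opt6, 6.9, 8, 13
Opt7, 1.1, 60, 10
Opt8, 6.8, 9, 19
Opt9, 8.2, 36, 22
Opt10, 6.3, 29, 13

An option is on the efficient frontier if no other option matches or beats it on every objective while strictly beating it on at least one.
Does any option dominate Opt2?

Opt5 vs Opt2: defect rate 3.3≤9.1, unit cost 56≤57, lead time 21≤21 — Opt5 is at least as good on every objective and strictly better on at least one, so Opt5 dominates Opt2.

Yes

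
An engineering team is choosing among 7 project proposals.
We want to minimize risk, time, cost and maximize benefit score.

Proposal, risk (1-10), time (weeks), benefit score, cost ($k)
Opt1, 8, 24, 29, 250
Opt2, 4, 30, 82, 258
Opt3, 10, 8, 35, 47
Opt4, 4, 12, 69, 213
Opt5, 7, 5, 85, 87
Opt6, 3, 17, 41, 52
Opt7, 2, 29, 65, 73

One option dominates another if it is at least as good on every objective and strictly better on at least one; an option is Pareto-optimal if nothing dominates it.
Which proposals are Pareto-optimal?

Opt2, Opt3, Opt4, Opt5, Opt6, Opt7

Opt1: dominated by Opt4 (risk 4≤8, time 12≤24, benefit score 69≥29, cost 213≤250).
Opt2: not dominated.
Opt3: not dominated (best cost).
Opt4: not dominated.
Opt5: not dominated (best time).
Opt6: not dominated.
Opt7: not dominated (best risk).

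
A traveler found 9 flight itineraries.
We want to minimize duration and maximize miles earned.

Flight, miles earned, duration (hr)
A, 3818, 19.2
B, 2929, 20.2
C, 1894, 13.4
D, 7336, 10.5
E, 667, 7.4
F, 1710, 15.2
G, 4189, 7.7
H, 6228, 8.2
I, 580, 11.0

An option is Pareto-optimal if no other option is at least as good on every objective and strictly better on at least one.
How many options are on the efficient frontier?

4

A: dominated by D (miles earned 7336≥3818, duration 10.5≤19.2).
B: dominated by A (miles earned 3818≥2929, duration 19.2≤20.2).
C: dominated by D (miles earned 7336≥1894, duration 10.5≤13.4).
D: not dominated (best miles earned).
E: not dominated (best duration).
F: dominated by C (miles earned 1894≥1710, duration 13.4≤15.2).
G: not dominated.
H: not dominated.
I: dominated by D (miles earned 7336≥580, duration 10.5≤11.0).
Pareto-optimal: D, E, G, H → 4.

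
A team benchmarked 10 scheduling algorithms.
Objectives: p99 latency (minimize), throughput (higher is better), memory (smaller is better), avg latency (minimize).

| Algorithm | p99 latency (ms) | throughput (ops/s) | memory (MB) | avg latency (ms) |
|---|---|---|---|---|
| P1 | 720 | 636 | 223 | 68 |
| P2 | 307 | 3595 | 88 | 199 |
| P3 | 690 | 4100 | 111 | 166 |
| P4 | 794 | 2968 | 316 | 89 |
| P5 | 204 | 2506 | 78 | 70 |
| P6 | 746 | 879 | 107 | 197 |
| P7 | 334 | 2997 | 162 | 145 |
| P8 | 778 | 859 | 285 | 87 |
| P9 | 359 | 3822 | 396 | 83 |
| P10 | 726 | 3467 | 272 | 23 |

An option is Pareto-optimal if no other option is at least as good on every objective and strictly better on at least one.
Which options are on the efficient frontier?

P1, P2, P3, P5, P7, P9, P10

P1: not dominated.
P2: not dominated.
P3: not dominated (best throughput).
P4: dominated by P10 (p99 latency 726≤794, throughput 3467≥2968, memory 272≤316, avg latency 23≤89).
P5: not dominated (best p99 latency).
P6: dominated by P5 (p99 latency 204≤746, throughput 2506≥879, memory 78≤107, avg latency 70≤197).
P7: not dominated.
P8: dominated by P5 (p99 latency 204≤778, throughput 2506≥859, memory 78≤285, avg latency 70≤87).
P9: not dominated.
P10: not dominated (best avg latency).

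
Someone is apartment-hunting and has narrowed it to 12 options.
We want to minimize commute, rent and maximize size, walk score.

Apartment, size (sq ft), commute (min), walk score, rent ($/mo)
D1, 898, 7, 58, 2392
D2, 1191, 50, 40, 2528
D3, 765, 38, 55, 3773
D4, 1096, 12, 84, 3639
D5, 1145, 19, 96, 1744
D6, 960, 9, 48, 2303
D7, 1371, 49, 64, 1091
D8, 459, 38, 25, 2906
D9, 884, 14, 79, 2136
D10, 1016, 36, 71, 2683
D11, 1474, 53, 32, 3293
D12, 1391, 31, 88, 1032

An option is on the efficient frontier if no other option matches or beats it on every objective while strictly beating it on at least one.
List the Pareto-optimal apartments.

D1: not dominated (best commute).
D2: dominated by D7 (size 1371≥1191, commute 49≤50, walk score 64≥40, rent 1091≤2528).
D3: dominated by D1 (size 898≥765, commute 7≤38, walk score 58≥55, rent 2392≤3773).
D4: not dominated.
D5: not dominated (best walk score).
D6: not dominated.
D7: dominated by D12 (size 1391≥1371, commute 31≤49, walk score 88≥64, rent 1032≤1091).
D8: dominated by D1 (size 898≥459, commute 7≤38, walk score 58≥25, rent 2392≤2906).
D9: not dominated.
D10: dominated by D5 (size 1145≥1016, commute 19≤36, walk score 96≥71, rent 1744≤2683).
D11: not dominated (best size).
D12: not dominated (best rent).

D1, D4, D5, D6, D9, D11, D12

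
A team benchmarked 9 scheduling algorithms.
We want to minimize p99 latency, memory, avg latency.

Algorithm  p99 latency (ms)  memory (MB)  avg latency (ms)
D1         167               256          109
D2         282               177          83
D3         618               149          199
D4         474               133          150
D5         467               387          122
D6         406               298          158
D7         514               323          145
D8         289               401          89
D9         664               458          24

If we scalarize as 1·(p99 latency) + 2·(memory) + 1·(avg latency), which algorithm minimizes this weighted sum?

D2

D1: 1·167 + 2·256 + 1·109 = 788
D2: 1·282 + 2·177 + 1·83 = 719
D3: 1·618 + 2·149 + 1·199 = 1115
D4: 1·474 + 2·133 + 1·150 = 890
D5: 1·467 + 2·387 + 1·122 = 1363
D6: 1·406 + 2·298 + 1·158 = 1160
D7: 1·514 + 2·323 + 1·145 = 1305
D8: 1·289 + 2·401 + 1·89 = 1180
D9: 1·664 + 2·458 + 1·24 = 1604
Lowest: D2 at 719.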